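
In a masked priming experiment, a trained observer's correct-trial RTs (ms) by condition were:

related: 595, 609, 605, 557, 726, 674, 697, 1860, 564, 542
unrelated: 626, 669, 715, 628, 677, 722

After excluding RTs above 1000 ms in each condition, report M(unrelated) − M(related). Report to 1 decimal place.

related: exclude 1860
M(related) = 5569/9 = 618.778
M(unrelated) = 4037/6 = 672.833
Difference = 672.833 − 618.778 = 54.056 ms

54.1 ms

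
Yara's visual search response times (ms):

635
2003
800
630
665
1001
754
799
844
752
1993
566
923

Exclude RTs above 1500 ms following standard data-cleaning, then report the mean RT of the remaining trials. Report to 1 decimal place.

760.8 ms

Excluded: 1993, 2003
Retained (n=11): Σ = 8369
Mean = 8369/11 = 760.8182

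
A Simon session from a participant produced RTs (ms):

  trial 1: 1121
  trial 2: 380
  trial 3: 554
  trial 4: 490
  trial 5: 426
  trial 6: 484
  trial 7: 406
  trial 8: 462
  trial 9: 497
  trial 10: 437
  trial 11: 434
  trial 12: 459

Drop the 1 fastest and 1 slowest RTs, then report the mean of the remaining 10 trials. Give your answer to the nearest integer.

465 ms

Sorted: 380, 406, 426, 434, 437, 459, 462, 484, 490, 497, 554, 1121
Drop lowest 1 (380) and highest 1 (1121)
Remaining (n=10): Σ = 4649, mean = 4649/10 = 464.900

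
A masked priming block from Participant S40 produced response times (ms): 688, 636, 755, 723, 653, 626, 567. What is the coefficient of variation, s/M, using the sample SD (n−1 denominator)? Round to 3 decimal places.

n = 7, Σ = 4648, M = 664.0000
Σ(x−M)² = 24096.000; s = √(24096.000/6) = 63.3719
CV = 63.3719 / 664.0000 = 0.09544

0.095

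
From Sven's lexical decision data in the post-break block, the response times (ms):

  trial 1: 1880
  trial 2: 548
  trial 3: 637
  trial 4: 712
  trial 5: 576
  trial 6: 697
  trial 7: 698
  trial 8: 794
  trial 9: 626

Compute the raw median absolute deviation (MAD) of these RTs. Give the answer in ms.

Sorted: 548, 576, 626, 637, 697, 698, 712, 794, 1880 → median = 697
|x − 697|: 1183, 149, 60, 15, 121, 0, 1, 97, 71
Sorted deviations: 0, 1, 15, 60, 71, 97, 121, 149, 1183 → MAD = 71

71 ms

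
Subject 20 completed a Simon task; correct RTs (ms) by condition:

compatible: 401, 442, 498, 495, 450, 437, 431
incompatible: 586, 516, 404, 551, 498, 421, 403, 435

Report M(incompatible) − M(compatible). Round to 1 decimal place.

M(compatible) = 3154/7 = 450.571
M(incompatible) = 3814/8 = 476.750
Difference = 476.750 − 450.571 = 26.179 ms

26.2 ms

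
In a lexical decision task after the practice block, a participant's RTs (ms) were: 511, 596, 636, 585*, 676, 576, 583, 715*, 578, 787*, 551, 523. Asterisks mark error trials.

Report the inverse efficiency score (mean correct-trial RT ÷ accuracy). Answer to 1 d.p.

774.8 ms

Correct trials (n=9): 511, 596, 636, 676, 576, 583, 578, 551, 523
Mean correct RT = 5230/9 = 581.1111 ms
Proportion correct = 9/12
IES = 581.1111 / (9/12) = 774.815 ms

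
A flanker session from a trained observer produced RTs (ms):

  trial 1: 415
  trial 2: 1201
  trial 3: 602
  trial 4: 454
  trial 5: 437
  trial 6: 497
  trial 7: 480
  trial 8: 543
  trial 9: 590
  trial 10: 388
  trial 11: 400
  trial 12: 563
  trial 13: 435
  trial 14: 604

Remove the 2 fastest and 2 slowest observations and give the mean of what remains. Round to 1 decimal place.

Sorted: 388, 400, 415, 435, 437, 454, 480, 497, 543, 563, 590, 602, 604, 1201
Drop lowest 2 (388, 400) and highest 2 (604, 1201)
Remaining (n=10): Σ = 5016, mean = 5016/10 = 501.600

501.6 ms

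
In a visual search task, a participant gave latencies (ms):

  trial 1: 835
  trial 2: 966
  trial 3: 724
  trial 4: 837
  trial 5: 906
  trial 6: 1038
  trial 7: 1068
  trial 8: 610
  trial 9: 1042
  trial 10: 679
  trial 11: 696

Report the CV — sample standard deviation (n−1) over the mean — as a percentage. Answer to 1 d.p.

n = 11, Σ = 9401, M = 854.6364
Σ(x−M)² = 262914.545; s = √(262914.545/10) = 162.1464
CV = 162.1464 / 854.6364 = 0.18973 = 18.973%

19.0%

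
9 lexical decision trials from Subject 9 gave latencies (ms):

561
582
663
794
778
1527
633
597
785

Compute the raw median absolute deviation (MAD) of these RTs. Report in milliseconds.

102 ms

Sorted: 561, 582, 597, 633, 663, 778, 785, 794, 1527 → median = 663
|x − 663|: 102, 81, 0, 131, 115, 864, 30, 66, 122
Sorted deviations: 0, 30, 66, 81, 102, 115, 122, 131, 864 → MAD = 102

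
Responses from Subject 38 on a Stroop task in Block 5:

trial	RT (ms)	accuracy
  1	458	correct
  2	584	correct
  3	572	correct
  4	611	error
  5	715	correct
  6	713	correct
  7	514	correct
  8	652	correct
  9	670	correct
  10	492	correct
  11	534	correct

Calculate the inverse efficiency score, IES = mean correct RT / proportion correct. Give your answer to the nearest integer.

Correct trials (n=10): 458, 584, 572, 715, 713, 514, 652, 670, 492, 534
Mean correct RT = 5904/10 = 590.4000 ms
Proportion correct = 10/11
IES = 590.4000 / (10/11) = 649.440 ms

649 ms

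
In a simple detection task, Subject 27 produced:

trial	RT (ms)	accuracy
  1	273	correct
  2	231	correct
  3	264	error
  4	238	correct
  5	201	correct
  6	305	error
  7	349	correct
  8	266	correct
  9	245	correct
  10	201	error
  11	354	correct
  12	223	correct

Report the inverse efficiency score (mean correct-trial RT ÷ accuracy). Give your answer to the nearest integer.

353 ms

Correct trials (n=9): 273, 231, 238, 201, 349, 266, 245, 354, 223
Mean correct RT = 2380/9 = 264.4444 ms
Proportion correct = 9/12
IES = 264.4444 / (9/12) = 352.593 ms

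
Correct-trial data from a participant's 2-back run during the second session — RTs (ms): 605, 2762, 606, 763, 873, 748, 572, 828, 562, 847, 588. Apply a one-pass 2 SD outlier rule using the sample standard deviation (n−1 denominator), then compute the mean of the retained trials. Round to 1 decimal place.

699.2 ms

n = 11, ΣRT = 9754, M = 886.727
Σ(x−M)² = 4008334.18; s = √(4008334.18/10) = 633.114
Cutoffs: 886.727 ± 2·633.114 → [-379.5, 2153.0]
Outside: 2762 → excluded.
Retained (n=10): Σ = 6992, mean = 6992/10 = 699.200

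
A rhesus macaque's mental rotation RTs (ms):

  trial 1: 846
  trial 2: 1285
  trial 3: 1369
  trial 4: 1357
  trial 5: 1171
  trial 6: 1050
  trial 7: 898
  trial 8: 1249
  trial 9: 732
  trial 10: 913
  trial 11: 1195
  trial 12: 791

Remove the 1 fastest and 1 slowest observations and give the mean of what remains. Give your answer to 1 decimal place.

1075.5 ms

Sorted: 732, 791, 846, 898, 913, 1050, 1171, 1195, 1249, 1285, 1357, 1369
Drop lowest 1 (732) and highest 1 (1369)
Remaining (n=10): Σ = 10755, mean = 10755/10 = 1075.500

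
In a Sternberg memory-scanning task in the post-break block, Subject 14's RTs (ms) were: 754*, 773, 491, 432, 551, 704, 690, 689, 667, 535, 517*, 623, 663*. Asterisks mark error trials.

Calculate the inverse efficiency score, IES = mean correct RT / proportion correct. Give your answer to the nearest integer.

800 ms

Correct trials (n=10): 773, 491, 432, 551, 704, 690, 689, 667, 535, 623
Mean correct RT = 6155/10 = 615.5000 ms
Proportion correct = 10/13
IES = 615.5000 / (10/13) = 800.150 ms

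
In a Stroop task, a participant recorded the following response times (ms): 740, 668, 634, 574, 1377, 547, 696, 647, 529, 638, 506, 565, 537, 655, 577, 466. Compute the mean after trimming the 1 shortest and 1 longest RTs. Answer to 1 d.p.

608.1 ms

Sorted: 466, 506, 529, 537, 547, 565, 574, 577, 634, 638, 647, 655, 668, 696, 740, 1377
Drop lowest 1 (466) and highest 1 (1377)
Remaining (n=14): Σ = 8513, mean = 8513/14 = 608.071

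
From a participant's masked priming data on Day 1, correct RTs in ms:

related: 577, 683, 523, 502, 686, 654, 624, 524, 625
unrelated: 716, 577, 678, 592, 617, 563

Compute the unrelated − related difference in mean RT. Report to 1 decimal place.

24.1 ms

M(related) = 5398/9 = 599.778
M(unrelated) = 3743/6 = 623.833
Difference = 623.833 − 599.778 = 24.056 ms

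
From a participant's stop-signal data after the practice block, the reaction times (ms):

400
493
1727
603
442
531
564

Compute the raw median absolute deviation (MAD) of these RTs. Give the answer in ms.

Sorted: 400, 442, 493, 531, 564, 603, 1727 → median = 531
|x − 531|: 131, 38, 1196, 72, 89, 0, 33
Sorted deviations: 0, 33, 38, 72, 89, 131, 1196 → MAD = 72

72 ms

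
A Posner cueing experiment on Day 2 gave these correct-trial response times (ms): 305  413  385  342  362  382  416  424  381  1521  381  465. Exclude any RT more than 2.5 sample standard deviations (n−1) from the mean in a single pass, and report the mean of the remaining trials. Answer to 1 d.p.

n = 12, ΣRT = 5777, M = 481.417
Σ(x−M)² = 1197426.92; s = √(1197426.92/11) = 329.935
Cutoffs: 481.417 ± 2.5·329.935 → [-343.4, 1306.3]
Outside: 1521 → excluded.
Retained (n=11): Σ = 4256, mean = 4256/11 = 386.909

386.9 ms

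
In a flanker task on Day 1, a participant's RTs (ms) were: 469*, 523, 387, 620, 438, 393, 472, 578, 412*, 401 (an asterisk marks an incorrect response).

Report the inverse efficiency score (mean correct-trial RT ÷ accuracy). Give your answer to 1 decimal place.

Correct trials (n=8): 523, 387, 620, 438, 393, 472, 578, 401
Mean correct RT = 3812/8 = 476.5000 ms
Proportion correct = 8/10
IES = 476.5000 / (8/10) = 595.625 ms

595.6 ms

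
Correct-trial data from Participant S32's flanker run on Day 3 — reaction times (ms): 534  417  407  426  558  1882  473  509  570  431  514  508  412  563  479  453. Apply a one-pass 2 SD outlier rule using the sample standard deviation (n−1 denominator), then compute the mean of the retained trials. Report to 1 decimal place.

n = 16, ΣRT = 9136, M = 571.000
Σ(x−M)² = 1879896.00; s = √(1879896.00/15) = 354.015
Cutoffs: 571.000 ± 2·354.015 → [-137.0, 1279.0]
Outside: 1882 → excluded.
Retained (n=15): Σ = 7254, mean = 7254/15 = 483.600

483.6 ms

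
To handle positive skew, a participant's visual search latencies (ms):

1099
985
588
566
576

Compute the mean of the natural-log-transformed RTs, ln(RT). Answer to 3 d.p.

ln(RT): 7.0022, 6.8926, 6.3767, 6.3386, 6.3561
Σ ln(RT) = 32.9662
Mean = 32.9662/5 = 6.59325

6.593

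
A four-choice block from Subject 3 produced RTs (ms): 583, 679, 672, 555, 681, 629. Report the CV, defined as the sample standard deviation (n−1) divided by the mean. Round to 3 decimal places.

0.085

n = 6, Σ = 3799, M = 633.1667
Σ(x−M)² = 14540.833; s = √(14540.833/5) = 53.9274
CV = 53.9274 / 633.1667 = 0.08517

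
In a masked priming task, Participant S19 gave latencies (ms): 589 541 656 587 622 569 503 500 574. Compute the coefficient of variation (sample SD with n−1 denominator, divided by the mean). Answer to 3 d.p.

n = 9, Σ = 5141, M = 571.2222
Σ(x−M)² = 20983.556; s = √(20983.556/8) = 51.2147
CV = 51.2147 / 571.2222 = 0.08966

0.090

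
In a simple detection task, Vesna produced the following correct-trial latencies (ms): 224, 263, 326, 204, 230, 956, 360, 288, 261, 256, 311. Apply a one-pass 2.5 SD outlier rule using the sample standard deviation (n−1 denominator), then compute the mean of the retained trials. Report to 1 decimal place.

n = 11, ΣRT = 3679, M = 334.455
Σ(x−M)² = 446536.73; s = √(446536.73/10) = 211.314
Cutoffs: 334.455 ± 2.5·211.314 → [-193.8, 862.7]
Outside: 956 → excluded.
Retained (n=10): Σ = 2723, mean = 2723/10 = 272.300

272.3 ms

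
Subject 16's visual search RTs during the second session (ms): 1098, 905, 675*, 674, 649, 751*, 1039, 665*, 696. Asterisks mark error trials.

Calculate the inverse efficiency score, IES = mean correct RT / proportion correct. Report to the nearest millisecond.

1265 ms

Correct trials (n=6): 1098, 905, 674, 649, 1039, 696
Mean correct RT = 5061/6 = 843.5000 ms
Proportion correct = 6/9
IES = 843.5000 / (6/9) = 1265.250 ms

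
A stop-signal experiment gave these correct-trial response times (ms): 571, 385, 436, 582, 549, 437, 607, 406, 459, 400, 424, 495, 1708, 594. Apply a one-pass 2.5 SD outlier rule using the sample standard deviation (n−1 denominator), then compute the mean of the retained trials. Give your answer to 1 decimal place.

n = 14, ΣRT = 8053, M = 575.214
Σ(x−M)² = 1462122.36; s = √(1462122.36/13) = 335.367
Cutoffs: 575.214 ± 2.5·335.367 → [-263.2, 1413.6]
Outside: 1708 → excluded.
Retained (n=13): Σ = 6345, mean = 6345/13 = 488.077

488.1 ms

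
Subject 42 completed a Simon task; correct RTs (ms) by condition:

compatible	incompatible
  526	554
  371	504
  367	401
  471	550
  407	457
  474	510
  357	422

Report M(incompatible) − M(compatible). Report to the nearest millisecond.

M(compatible) = 2973/7 = 424.714
M(incompatible) = 3398/7 = 485.429
Difference = 485.429 − 424.714 = 60.714 ms

61 ms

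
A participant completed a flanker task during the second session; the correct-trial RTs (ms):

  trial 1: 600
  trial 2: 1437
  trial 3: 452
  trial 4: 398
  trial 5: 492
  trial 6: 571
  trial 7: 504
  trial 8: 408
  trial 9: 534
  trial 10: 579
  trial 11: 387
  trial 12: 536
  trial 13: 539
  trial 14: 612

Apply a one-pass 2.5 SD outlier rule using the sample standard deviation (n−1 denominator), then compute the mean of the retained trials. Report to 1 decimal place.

n = 14, ΣRT = 8049, M = 574.929
Σ(x−M)² = 871188.93; s = √(871188.93/13) = 258.872
Cutoffs: 574.929 ± 2.5·258.872 → [-72.3, 1222.1]
Outside: 1437 → excluded.
Retained (n=13): Σ = 6612, mean = 6612/13 = 508.615

508.6 ms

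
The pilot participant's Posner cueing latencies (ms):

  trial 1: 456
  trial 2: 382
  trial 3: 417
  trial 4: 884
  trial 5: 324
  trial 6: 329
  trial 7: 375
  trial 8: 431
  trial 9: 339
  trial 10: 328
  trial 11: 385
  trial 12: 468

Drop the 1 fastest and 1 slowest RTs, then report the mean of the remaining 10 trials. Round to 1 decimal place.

Sorted: 324, 328, 329, 339, 375, 382, 385, 417, 431, 456, 468, 884
Drop lowest 1 (324) and highest 1 (884)
Remaining (n=10): Σ = 3910, mean = 3910/10 = 391.000

391.0 ms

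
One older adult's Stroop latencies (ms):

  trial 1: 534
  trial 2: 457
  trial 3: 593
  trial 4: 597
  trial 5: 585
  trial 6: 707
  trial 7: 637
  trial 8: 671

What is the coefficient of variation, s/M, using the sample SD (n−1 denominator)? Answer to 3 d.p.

n = 8, Σ = 4781, M = 597.6250
Σ(x−M)² = 42901.875; s = √(42901.875/7) = 78.2869
CV = 78.2869 / 597.6250 = 0.13100

0.131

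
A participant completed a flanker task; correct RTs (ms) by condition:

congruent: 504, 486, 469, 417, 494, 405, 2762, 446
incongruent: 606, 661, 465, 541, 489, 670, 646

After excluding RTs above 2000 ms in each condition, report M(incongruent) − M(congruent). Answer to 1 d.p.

122.4 ms

congruent: exclude 2762
M(congruent) = 3221/7 = 460.143
M(incongruent) = 4078/7 = 582.571
Difference = 582.571 − 460.143 = 122.429 ms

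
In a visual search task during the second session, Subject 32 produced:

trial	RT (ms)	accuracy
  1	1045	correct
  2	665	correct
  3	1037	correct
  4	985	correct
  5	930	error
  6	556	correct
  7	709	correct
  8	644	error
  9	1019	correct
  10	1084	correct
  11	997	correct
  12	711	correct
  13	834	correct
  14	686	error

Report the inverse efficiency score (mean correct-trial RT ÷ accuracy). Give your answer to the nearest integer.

Correct trials (n=11): 1045, 665, 1037, 985, 556, 709, 1019, 1084, 997, 711, 834
Mean correct RT = 9642/11 = 876.5455 ms
Proportion correct = 11/14
IES = 876.5455 / (11/14) = 1115.603 ms

1116 ms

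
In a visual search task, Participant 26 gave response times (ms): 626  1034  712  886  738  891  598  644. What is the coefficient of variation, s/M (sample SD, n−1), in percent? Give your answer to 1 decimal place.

n = 8, Σ = 6129, M = 766.1250
Σ(x−M)² = 168256.875; s = √(168256.875/7) = 155.0377
CV = 155.0377 / 766.1250 = 0.20237 = 20.237%

20.2%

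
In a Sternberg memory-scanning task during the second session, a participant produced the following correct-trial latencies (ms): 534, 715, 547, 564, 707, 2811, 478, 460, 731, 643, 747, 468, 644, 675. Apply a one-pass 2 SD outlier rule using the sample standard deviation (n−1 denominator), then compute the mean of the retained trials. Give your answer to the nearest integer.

n = 14, ΣRT = 10724, M = 766.000
Σ(x−M)² = 4635960.00; s = √(4635960.00/13) = 597.170
Cutoffs: 766.000 ± 2·597.170 → [-428.3, 1960.3]
Outside: 2811 → excluded.
Retained (n=13): Σ = 7913, mean = 7913/13 = 608.692

609 ms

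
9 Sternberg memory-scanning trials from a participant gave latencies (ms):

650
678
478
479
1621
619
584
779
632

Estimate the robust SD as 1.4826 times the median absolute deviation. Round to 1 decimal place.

Sorted: 478, 479, 584, 619, 632, 650, 678, 779, 1621 → median = 632
|x − 632| sorted: 0, 13, 18, 46, 48, 147, 153, 154, 989 → MAD = 48
Robust SD ≈ 1.4826 × 48 = 71.165

71.2 ms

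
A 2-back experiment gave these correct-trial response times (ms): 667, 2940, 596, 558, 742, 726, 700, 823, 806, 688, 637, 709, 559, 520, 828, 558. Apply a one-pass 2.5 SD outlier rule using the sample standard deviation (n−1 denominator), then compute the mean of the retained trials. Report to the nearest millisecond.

n = 16, ΣRT = 13057, M = 816.062
Σ(x−M)² = 4955968.94; s = √(4955968.94/15) = 574.803
Cutoffs: 816.062 ± 2.5·574.803 → [-620.9, 2253.1]
Outside: 2940 → excluded.
Retained (n=15): Σ = 10117, mean = 10117/15 = 674.467

674 ms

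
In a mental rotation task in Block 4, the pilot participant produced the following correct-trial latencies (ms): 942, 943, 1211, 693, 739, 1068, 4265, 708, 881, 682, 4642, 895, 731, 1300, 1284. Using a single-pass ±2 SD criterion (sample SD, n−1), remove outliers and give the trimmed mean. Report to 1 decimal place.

929.0 ms

n = 15, ΣRT = 20984, M = 1398.933
Σ(x−M)² = 22209890.93; s = √(22209890.93/14) = 1259.532
Cutoffs: 1398.933 ± 2·1259.532 → [-1120.1, 3918.0]
Outside: 4265, 4642 → excluded.
Retained (n=13): Σ = 12077, mean = 12077/13 = 929.000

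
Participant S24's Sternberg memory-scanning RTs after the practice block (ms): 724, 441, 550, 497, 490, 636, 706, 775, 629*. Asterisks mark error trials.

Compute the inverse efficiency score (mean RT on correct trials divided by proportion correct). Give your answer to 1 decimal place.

677.7 ms

Correct trials (n=8): 724, 441, 550, 497, 490, 636, 706, 775
Mean correct RT = 4819/8 = 602.3750 ms
Proportion correct = 8/9
IES = 602.3750 / (8/9) = 677.672 ms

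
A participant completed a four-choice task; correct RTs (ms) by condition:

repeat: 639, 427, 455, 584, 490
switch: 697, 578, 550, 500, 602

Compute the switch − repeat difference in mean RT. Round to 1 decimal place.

66.4 ms

M(repeat) = 2595/5 = 519.000
M(switch) = 2927/5 = 585.400
Difference = 585.400 − 519.000 = 66.400 ms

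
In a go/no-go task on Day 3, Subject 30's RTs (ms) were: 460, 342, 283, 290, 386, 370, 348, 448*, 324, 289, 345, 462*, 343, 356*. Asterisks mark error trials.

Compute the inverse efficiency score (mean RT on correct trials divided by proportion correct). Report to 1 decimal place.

Correct trials (n=11): 460, 342, 283, 290, 386, 370, 348, 324, 289, 345, 343
Mean correct RT = 3780/11 = 343.6364 ms
Proportion correct = 11/14
IES = 343.6364 / (11/14) = 437.355 ms

437.4 ms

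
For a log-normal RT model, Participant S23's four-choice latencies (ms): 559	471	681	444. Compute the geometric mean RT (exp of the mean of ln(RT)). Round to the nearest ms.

531 ms

ln(RT): 6.3261, 6.1549, 6.5236, 6.0958
Mean ln(RT) = 25.1004/4 = 6.27510
Geometric mean = exp(6.27510) = 531.18 ms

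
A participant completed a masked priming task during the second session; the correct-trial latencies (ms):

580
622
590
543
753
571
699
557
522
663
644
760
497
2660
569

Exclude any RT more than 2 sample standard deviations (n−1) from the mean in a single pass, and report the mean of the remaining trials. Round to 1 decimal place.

612.1 ms

n = 15, ΣRT = 11230, M = 748.667
Σ(x−M)² = 4001365.33; s = √(4001365.33/14) = 534.614
Cutoffs: 748.667 ± 2·534.614 → [-320.6, 1817.9]
Outside: 2660 → excluded.
Retained (n=14): Σ = 8570, mean = 8570/14 = 612.143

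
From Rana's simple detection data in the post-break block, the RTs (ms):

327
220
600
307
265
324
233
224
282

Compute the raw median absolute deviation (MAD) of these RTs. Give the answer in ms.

45 ms

Sorted: 220, 224, 233, 265, 282, 307, 324, 327, 600 → median = 282
|x − 282|: 45, 62, 318, 25, 17, 42, 49, 58, 0
Sorted deviations: 0, 17, 25, 42, 45, 49, 58, 62, 318 → MAD = 45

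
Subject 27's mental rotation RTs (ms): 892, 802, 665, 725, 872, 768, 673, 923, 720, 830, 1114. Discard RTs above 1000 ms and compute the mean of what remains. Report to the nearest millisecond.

787 ms

Excluded: 1114
Retained (n=10): Σ = 7870
Mean = 7870/10 = 787.0000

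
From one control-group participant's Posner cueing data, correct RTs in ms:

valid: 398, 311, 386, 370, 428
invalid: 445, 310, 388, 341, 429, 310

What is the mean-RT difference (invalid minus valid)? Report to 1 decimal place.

M(valid) = 1893/5 = 378.600
M(invalid) = 2223/6 = 370.500
Difference = 370.500 − 378.600 = -8.100 ms

-8.1 ms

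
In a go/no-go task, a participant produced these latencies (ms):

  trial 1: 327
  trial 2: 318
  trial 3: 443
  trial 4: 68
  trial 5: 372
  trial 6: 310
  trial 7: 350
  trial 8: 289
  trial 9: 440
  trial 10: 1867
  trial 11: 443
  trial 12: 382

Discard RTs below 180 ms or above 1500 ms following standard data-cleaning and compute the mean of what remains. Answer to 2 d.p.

Excluded: 68, 1867
Retained (n=10): Σ = 3674
Mean = 3674/10 = 367.4000

367.40 ms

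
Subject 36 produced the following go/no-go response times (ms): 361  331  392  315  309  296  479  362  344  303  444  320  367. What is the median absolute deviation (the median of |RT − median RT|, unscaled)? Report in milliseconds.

Sorted: 296, 303, 309, 315, 320, 331, 344, 361, 362, 367, 392, 444, 479 → median = 344
|x − 344|: 17, 13, 48, 29, 35, 48, 135, 18, 0, 41, 100, 24, 23
Sorted deviations: 0, 13, 17, 18, 23, 24, 29, 35, 41, 48, 48, 100, 135 → MAD = 29

29 ms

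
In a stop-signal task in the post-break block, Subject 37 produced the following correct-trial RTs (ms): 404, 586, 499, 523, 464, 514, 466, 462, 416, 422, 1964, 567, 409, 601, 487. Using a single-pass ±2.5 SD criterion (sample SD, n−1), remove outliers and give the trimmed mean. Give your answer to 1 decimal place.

n = 15, ΣRT = 8784, M = 585.600
Σ(x−M)² = 2090899.60; s = √(2090899.60/14) = 386.458
Cutoffs: 585.600 ± 2.5·386.458 → [-380.5, 1551.7]
Outside: 1964 → excluded.
Retained (n=14): Σ = 6820, mean = 6820/14 = 487.143

487.1 ms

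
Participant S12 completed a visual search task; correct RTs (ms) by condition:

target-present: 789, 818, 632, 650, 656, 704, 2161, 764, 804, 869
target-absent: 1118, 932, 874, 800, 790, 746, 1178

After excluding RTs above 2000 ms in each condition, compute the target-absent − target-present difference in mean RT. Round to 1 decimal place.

target-present: exclude 2161
M(target-present) = 6686/9 = 742.889
M(target-absent) = 6438/7 = 919.714
Difference = 919.714 − 742.889 = 176.825 ms

176.8 ms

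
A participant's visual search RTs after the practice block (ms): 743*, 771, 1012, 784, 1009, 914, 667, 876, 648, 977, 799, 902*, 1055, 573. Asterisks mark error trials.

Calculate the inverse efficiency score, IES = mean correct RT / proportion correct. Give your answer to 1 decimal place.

980.5 ms

Correct trials (n=12): 771, 1012, 784, 1009, 914, 667, 876, 648, 977, 799, 1055, 573
Mean correct RT = 10085/12 = 840.4167 ms
Proportion correct = 12/14
IES = 840.4167 / (12/14) = 980.486 ms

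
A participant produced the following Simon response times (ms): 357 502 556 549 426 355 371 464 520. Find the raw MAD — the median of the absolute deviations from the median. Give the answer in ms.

85 ms

Sorted: 355, 357, 371, 426, 464, 502, 520, 549, 556 → median = 464
|x − 464|: 107, 38, 92, 85, 38, 109, 93, 0, 56
Sorted deviations: 0, 38, 38, 56, 85, 92, 93, 107, 109 → MAD = 85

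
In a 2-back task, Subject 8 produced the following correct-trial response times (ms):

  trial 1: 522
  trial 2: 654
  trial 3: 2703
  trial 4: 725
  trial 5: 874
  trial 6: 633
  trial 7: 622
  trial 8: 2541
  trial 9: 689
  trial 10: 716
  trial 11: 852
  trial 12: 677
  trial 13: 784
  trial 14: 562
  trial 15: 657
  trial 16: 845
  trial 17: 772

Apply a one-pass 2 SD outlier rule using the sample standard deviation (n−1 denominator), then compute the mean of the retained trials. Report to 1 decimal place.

n = 17, ΣRT = 15828, M = 931.059
Σ(x−M)² = 6647132.94; s = √(6647132.94/16) = 644.551
Cutoffs: 931.059 ± 2·644.551 → [-358.0, 2220.2]
Outside: 2541, 2703 → excluded.
Retained (n=15): Σ = 10584, mean = 10584/15 = 705.600

705.6 ms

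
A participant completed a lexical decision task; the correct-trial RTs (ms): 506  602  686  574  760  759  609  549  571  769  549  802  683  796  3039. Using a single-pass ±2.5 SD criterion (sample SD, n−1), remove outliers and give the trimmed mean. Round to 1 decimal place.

658.2 ms

n = 15, ΣRT = 12254, M = 816.933
Σ(x−M)² = 5431406.93; s = √(5431406.93/14) = 622.862
Cutoffs: 816.933 ± 2.5·622.862 → [-740.2, 2374.1]
Outside: 3039 → excluded.
Retained (n=14): Σ = 9215, mean = 9215/14 = 658.214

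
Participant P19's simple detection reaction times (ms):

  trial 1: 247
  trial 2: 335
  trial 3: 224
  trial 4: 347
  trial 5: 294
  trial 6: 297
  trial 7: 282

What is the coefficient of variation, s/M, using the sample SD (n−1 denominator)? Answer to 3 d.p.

0.152

n = 7, Σ = 2026, M = 289.4286
Σ(x−M)² = 11605.714; s = √(11605.714/6) = 43.9805
CV = 43.9805 / 289.4286 = 0.15196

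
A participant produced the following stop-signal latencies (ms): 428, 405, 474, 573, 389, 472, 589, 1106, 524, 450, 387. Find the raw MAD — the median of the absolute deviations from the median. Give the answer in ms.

67 ms

Sorted: 387, 389, 405, 428, 450, 472, 474, 524, 573, 589, 1106 → median = 472
|x − 472|: 44, 67, 2, 101, 83, 0, 117, 634, 52, 22, 85
Sorted deviations: 0, 2, 22, 44, 52, 67, 83, 85, 101, 117, 634 → MAD = 67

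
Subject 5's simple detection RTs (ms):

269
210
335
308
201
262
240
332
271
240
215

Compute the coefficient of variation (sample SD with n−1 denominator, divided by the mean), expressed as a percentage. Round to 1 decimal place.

n = 11, Σ = 2883, M = 262.0909
Σ(x−M)² = 22076.909; s = √(22076.909/10) = 46.9861
CV = 46.9861 / 262.0909 = 0.17927 = 17.927%

17.9%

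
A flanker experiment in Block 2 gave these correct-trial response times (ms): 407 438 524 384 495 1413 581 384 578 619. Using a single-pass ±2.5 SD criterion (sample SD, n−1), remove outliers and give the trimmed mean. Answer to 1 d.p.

490.0 ms

n = 10, ΣRT = 5823, M = 582.300
Σ(x−M)² = 832648.10; s = √(832648.10/9) = 304.165
Cutoffs: 582.300 ± 2.5·304.165 → [-178.1, 1342.7]
Outside: 1413 → excluded.
Retained (n=9): Σ = 4410, mean = 4410/9 = 490.000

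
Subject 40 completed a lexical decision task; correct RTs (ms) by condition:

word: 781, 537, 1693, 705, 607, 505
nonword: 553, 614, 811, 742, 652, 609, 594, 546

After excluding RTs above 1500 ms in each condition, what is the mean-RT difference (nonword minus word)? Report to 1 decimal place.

13.1 ms

word: exclude 1693
M(word) = 3135/5 = 627.000
M(nonword) = 5121/8 = 640.125
Difference = 640.125 − 627.000 = 13.125 ms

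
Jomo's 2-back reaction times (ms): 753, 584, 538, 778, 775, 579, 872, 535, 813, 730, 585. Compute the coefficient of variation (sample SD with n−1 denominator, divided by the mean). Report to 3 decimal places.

0.179

n = 11, Σ = 7542, M = 685.6364
Σ(x−M)² = 150292.545; s = √(150292.545/10) = 122.5939
CV = 122.5939 / 685.6364 = 0.17880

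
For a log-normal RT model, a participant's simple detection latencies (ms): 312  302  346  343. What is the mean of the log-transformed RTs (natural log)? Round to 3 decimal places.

5.784

ln(RT): 5.7430, 5.7104, 5.8464, 5.8377
Σ ln(RT) = 23.1376
Mean = 23.1376/4 = 5.78440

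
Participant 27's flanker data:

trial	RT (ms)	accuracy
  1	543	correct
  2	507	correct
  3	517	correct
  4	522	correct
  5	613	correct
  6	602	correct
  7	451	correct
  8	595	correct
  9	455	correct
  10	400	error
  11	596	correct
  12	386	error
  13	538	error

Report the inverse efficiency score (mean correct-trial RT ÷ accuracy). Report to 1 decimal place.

Correct trials (n=10): 543, 507, 517, 522, 613, 602, 451, 595, 455, 596
Mean correct RT = 5401/10 = 540.1000 ms
Proportion correct = 10/13
IES = 540.1000 / (10/13) = 702.130 ms

702.1 ms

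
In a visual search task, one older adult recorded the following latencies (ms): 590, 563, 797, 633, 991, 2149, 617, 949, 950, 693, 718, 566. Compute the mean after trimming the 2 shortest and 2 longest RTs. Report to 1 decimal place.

743.4 ms

Sorted: 563, 566, 590, 617, 633, 693, 718, 797, 949, 950, 991, 2149
Drop lowest 2 (563, 566) and highest 2 (991, 2149)
Remaining (n=8): Σ = 5947, mean = 5947/8 = 743.375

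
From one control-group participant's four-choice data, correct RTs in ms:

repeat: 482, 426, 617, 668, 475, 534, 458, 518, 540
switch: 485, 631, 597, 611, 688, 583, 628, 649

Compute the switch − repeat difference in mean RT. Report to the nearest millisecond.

85 ms

M(repeat) = 4718/9 = 524.222
M(switch) = 4872/8 = 609.000
Difference = 609.000 − 524.222 = 84.778 ms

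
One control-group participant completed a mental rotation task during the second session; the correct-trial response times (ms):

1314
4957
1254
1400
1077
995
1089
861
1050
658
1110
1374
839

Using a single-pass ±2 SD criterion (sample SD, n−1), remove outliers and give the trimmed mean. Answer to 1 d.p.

n = 13, ΣRT = 17978, M = 1382.923
Σ(x−M)² = 14405326.92; s = √(14405326.92/12) = 1095.648
Cutoffs: 1382.923 ± 2·1095.648 → [-808.4, 3574.2]
Outside: 4957 → excluded.
Retained (n=12): Σ = 13021, mean = 13021/12 = 1085.083

1085.1 ms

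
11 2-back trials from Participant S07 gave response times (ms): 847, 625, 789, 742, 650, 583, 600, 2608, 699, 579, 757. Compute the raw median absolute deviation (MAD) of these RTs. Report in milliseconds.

90 ms

Sorted: 579, 583, 600, 625, 650, 699, 742, 757, 789, 847, 2608 → median = 699
|x − 699|: 148, 74, 90, 43, 49, 116, 99, 1909, 0, 120, 58
Sorted deviations: 0, 43, 49, 58, 74, 90, 99, 116, 120, 148, 1909 → MAD = 90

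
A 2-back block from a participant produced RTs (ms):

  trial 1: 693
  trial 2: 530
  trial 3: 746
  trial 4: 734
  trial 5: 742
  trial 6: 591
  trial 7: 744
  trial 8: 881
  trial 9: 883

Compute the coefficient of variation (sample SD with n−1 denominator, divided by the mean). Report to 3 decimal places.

0.159

n = 9, Σ = 6544, M = 727.1111
Σ(x−M)² = 107436.889; s = √(107436.889/8) = 115.8862
CV = 115.8862 / 727.1111 = 0.15938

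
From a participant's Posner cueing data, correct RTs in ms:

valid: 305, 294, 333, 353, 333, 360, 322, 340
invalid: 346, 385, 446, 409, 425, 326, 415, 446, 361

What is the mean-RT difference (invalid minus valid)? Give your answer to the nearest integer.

M(valid) = 2640/8 = 330.000
M(invalid) = 3559/9 = 395.444
Difference = 395.444 − 330.000 = 65.444 ms

65 ms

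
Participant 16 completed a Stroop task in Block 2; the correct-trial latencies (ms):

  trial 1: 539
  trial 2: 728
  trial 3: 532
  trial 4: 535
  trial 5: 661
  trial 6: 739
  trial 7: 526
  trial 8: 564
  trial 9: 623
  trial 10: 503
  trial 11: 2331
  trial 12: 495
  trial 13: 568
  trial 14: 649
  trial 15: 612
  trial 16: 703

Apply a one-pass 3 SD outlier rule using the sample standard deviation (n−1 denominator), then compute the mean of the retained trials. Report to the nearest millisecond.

n = 16, ΣRT = 11308, M = 706.750
Σ(x−M)² = 2907941.00; s = √(2907941.00/15) = 440.298
Cutoffs: 706.750 ± 3·440.298 → [-614.1, 2027.6]
Outside: 2331 → excluded.
Retained (n=15): Σ = 8977, mean = 8977/15 = 598.467

598 ms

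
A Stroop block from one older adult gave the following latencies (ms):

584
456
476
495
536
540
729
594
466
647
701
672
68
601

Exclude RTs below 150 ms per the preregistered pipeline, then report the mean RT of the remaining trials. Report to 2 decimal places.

Excluded: 68
Retained (n=13): Σ = 7497
Mean = 7497/13 = 576.6923

576.69 ms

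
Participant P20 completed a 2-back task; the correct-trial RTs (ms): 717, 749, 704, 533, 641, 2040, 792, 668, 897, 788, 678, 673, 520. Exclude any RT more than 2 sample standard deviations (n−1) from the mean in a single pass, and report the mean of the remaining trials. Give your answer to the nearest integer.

n = 13, ΣRT = 10400, M = 800.000
Σ(x−M)² = 1789330.00; s = √(1789330.00/12) = 386.149
Cutoffs: 800.000 ± 2·386.149 → [27.7, 1572.3]
Outside: 2040 → excluded.
Retained (n=12): Σ = 8360, mean = 8360/12 = 696.667

697 ms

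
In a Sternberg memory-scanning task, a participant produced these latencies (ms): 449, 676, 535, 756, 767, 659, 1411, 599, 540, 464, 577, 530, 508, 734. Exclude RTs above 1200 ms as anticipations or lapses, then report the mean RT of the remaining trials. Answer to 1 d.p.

599.5 ms

Excluded: 1411
Retained (n=13): Σ = 7794
Mean = 7794/13 = 599.5385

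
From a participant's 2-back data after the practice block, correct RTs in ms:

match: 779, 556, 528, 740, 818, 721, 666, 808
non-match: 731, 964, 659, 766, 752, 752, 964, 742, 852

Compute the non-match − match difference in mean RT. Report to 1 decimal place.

96.0 ms

M(match) = 5616/8 = 702.000
M(non-match) = 7182/9 = 798.000
Difference = 798.000 − 702.000 = 96.000 ms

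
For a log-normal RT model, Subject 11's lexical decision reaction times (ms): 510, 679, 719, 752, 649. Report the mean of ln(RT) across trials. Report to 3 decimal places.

ln(RT): 6.2344, 6.5206, 6.5779, 6.6227, 6.4754
Σ ln(RT) = 32.4311
Mean = 32.4311/5 = 6.48621

6.486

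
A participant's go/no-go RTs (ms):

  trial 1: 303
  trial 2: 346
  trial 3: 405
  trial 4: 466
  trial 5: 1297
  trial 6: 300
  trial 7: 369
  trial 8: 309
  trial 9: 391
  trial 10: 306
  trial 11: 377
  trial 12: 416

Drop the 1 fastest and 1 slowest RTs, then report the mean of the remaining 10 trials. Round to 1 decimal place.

368.8 ms

Sorted: 300, 303, 306, 309, 346, 369, 377, 391, 405, 416, 466, 1297
Drop lowest 1 (300) and highest 1 (1297)
Remaining (n=10): Σ = 3688, mean = 3688/10 = 368.800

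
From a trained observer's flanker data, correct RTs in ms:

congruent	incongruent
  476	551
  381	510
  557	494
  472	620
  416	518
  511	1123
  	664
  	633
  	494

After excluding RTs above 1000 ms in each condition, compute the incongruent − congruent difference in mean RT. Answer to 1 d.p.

incongruent: exclude 1123
M(congruent) = 2813/6 = 468.833
M(incongruent) = 4484/8 = 560.500
Difference = 560.500 − 468.833 = 91.667 ms

91.7 ms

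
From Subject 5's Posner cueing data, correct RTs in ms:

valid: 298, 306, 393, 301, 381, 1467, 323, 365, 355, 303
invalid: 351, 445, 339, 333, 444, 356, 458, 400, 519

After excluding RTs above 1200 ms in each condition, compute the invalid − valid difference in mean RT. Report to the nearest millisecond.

69 ms

valid: exclude 1467
M(valid) = 3025/9 = 336.111
M(invalid) = 3645/9 = 405.000
Difference = 405.000 − 336.111 = 68.889 ms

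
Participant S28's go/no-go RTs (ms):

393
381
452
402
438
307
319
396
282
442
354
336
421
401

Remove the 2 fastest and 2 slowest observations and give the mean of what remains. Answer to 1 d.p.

Sorted: 282, 307, 319, 336, 354, 381, 393, 396, 401, 402, 421, 438, 442, 452
Drop lowest 2 (282, 307) and highest 2 (442, 452)
Remaining (n=10): Σ = 3841, mean = 3841/10 = 384.100

384.1 ms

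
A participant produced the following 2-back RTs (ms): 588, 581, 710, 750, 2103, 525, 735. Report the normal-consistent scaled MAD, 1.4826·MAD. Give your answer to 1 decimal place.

Sorted: 525, 581, 588, 710, 735, 750, 2103 → median = 710
|x − 710| sorted: 0, 25, 40, 122, 129, 185, 1393 → MAD = 122
Robust SD ≈ 1.4826 × 122 = 180.877

180.9 ms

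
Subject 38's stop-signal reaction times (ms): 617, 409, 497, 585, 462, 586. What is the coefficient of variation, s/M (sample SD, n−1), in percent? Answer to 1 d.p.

15.7%

n = 6, Σ = 3156, M = 526.0000
Σ(x−M)² = 33988.000; s = √(33988.000/5) = 82.4476
CV = 82.4476 / 526.0000 = 0.15674 = 15.674%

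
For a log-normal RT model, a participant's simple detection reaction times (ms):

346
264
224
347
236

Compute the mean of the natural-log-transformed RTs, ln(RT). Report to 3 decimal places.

ln(RT): 5.8464, 5.5759, 5.4116, 5.8493, 5.4638
Σ ln(RT) = 28.1472
Mean = 28.1472/5 = 5.62944

5.629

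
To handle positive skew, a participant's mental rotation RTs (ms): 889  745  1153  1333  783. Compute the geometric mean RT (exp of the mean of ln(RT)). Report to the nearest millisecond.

ln(RT): 6.7901, 6.6134, 7.0501, 7.1952, 6.6631
Mean ln(RT) = 34.3119/5 = 6.86238
Geometric mean = exp(6.86238) = 955.64 ms

956 ms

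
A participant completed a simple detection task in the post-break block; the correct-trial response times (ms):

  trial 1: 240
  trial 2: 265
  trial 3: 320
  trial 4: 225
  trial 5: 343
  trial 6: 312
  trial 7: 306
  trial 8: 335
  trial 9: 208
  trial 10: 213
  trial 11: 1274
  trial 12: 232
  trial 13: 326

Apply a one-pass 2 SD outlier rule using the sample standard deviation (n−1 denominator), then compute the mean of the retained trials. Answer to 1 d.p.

n = 13, ΣRT = 4599, M = 353.769
Σ(x−M)² = 946528.31; s = √(946528.31/12) = 280.851
Cutoffs: 353.769 ± 2·280.851 → [-207.9, 915.5]
Outside: 1274 → excluded.
Retained (n=12): Σ = 3325, mean = 3325/12 = 277.083

277.1 ms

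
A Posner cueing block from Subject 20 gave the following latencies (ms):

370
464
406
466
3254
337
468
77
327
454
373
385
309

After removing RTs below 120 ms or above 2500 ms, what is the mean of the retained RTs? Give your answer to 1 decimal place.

Excluded: 77, 3254
Retained (n=11): Σ = 4359
Mean = 4359/11 = 396.2727

396.3 ms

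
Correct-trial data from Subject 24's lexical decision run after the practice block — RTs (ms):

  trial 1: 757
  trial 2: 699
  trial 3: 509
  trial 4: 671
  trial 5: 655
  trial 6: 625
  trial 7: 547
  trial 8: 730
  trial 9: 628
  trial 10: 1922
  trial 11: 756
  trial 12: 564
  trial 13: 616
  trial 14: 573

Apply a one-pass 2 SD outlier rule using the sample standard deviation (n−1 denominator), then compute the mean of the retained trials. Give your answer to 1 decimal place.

n = 14, ΣRT = 10252, M = 732.286
Σ(x−M)² = 1601222.86; s = √(1601222.86/13) = 350.957
Cutoffs: 732.286 ± 2·350.957 → [30.4, 1434.2]
Outside: 1922 → excluded.
Retained (n=13): Σ = 8330, mean = 8330/13 = 640.769

640.8 ms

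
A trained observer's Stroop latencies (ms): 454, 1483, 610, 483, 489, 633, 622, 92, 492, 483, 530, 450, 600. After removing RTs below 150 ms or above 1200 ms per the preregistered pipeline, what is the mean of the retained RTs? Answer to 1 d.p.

Excluded: 92, 1483
Retained (n=11): Σ = 5846
Mean = 5846/11 = 531.4545

531.5 ms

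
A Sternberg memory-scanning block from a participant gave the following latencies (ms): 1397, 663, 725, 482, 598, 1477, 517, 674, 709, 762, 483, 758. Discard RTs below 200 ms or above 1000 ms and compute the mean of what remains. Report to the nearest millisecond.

637 ms

Excluded: 1397, 1477
Retained (n=10): Σ = 6371
Mean = 6371/10 = 637.1000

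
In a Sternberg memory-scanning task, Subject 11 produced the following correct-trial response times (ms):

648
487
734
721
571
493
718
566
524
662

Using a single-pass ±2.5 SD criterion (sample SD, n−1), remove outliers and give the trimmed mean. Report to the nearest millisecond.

n = 10, ΣRT = 6124, M = 612.400
Σ(x−M)² = 83122.40; s = √(83122.40/9) = 96.103
Cutoffs: 612.400 ± 2.5·96.103 → [372.1, 852.7]
No RTs fall outside the cutoffs; all 10 retained. Mean = 6124/10 = 612.400

612 ms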